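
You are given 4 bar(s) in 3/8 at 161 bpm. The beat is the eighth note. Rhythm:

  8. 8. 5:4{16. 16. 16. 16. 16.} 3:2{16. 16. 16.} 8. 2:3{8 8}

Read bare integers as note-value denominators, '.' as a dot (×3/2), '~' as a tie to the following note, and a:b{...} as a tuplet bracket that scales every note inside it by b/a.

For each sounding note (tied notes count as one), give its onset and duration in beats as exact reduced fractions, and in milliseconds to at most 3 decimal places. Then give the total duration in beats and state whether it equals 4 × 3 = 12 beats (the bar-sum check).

1) 0.0ms=0b +559.006ms=3/2b
2) 559.006ms=3/2b +559.006ms=3/2b
3) 1118.012ms=3b +223.602ms=3/5b
4) 1341.615ms=18/5b +223.602ms=3/5b
5) 1565.217ms=21/5b +223.602ms=3/5b
6) 1788.82ms=24/5b +223.602ms=3/5b
7) 2012.422ms=27/5b +223.602ms=3/5b
8) 2236.025ms=6b +186.335ms=1/2b
9) 2422.36ms=13/2b +186.335ms=1/2b
10) 2608.696ms=7b +186.335ms=1/2b
11) 2795.031ms=15/2b +559.006ms=3/2b
12) 3354.037ms=9b +559.006ms=3/2b
13) 3913.043ms=21/2b +559.006ms=3/2b
Σ=12b of 12 (161bpm 3/8) — PASS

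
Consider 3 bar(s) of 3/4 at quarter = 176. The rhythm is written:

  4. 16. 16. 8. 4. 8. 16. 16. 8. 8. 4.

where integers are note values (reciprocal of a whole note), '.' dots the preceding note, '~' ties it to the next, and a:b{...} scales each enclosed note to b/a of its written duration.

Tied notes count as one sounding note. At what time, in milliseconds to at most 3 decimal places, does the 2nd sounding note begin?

note 2 onset = 3/2b = 511.364ms

1. 0.0ms @ 0 + 511.364ms (3/2)
2. 511.364ms @ 3/2 + 127.841ms (3/8)
3. 639.205ms @ 15/8 + 127.841ms (3/8)
4. 767.045ms @ 9/4 + 255.682ms (3/4)
5. 1022.727ms @ 3 + 511.364ms (3/2)
6. 1534.091ms @ 9/2 + 255.682ms (3/4)
7. 1789.773ms @ 21/4 + 127.841ms (3/8)
8. 1917.614ms @ 45/8 + 127.841ms (3/8)
9. 2045.455ms @ 6 + 255.682ms (3/4)
10. 2301.136ms @ 27/4 + 255.682ms (3/4)
11. 2556.818ms @ 15/2 + 511.364ms (3/2)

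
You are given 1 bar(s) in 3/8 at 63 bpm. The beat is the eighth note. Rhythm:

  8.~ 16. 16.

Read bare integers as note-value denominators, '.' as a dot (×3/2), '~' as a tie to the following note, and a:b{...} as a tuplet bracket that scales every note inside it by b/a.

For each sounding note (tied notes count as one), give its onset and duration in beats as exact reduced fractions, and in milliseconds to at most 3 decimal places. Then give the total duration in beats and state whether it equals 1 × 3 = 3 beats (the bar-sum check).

1) 0.0ms=0b +2142.857ms=9/4b
2) 2142.857ms=9/4b +714.286ms=3/4b
Σ=3b of 3 (63bpm 3/8) — PASS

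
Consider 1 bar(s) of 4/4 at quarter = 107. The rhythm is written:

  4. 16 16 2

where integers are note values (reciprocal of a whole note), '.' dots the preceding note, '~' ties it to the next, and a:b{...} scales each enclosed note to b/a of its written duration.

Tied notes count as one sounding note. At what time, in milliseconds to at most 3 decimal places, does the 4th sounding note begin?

1. 0.0ms @ 0 + 841.121ms (3/2)
2. 841.121ms @ 3/2 + 140.187ms (1/4)
3. 981.308ms @ 7/4 + 140.187ms (1/4)
4. 1121.495ms @ 2 + 1121.495ms (2)

note 4 onset = 2b = 1121.495ms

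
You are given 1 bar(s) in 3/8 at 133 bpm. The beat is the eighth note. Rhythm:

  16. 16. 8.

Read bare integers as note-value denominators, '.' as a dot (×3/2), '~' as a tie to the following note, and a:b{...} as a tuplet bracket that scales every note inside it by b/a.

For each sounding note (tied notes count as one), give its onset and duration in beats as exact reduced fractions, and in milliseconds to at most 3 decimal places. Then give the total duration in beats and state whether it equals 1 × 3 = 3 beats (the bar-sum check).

1) 0.0ms=0b +338.346ms=3/4b
2) 338.346ms=3/4b +338.346ms=3/4b
3) 676.692ms=3/2b +676.692ms=3/2b
Σ=3b of 3 (133bpm 3/8) — PASS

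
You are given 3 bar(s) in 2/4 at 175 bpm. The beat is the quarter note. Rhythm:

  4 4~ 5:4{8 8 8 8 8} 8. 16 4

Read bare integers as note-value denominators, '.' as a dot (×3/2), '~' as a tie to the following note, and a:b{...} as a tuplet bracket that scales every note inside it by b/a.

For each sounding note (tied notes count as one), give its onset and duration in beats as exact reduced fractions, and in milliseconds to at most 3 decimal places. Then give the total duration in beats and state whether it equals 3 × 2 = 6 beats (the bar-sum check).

1) 0.0ms=0b +342.857ms=1b
2) 342.857ms=1b +480.0ms=7/5b
3) 822.857ms=12/5b +137.143ms=2/5b
4) 960.0ms=14/5b +137.143ms=2/5b
5) 1097.143ms=16/5b +137.143ms=2/5b
6) 1234.286ms=18/5b +137.143ms=2/5b
7) 1371.429ms=4b +257.143ms=3/4b
8) 1628.571ms=19/4b +85.714ms=1/4b
9) 1714.286ms=5b +342.857ms=1b
Σ=6b of 6 (175bpm 2/4) — PASS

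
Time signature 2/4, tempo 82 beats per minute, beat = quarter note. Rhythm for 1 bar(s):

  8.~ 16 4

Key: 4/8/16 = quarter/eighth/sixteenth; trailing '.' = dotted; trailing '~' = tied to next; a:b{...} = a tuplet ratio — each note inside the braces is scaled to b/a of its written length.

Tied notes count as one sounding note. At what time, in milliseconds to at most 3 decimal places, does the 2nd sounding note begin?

note 2 onset = 1b = 731.707ms

1. 0.0ms @ 0 + 731.707ms (1)
2. 731.707ms @ 1 + 731.707ms (1)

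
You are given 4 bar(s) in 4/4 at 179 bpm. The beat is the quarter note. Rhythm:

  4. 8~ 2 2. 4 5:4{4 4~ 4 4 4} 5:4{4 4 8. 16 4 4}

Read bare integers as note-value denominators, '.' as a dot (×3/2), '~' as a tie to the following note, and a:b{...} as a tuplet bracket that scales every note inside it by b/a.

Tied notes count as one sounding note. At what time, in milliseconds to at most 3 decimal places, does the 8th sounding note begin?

1. 0.0ms @ 0 + 502.793ms (3/2)
2. 502.793ms @ 3/2 + 837.989ms (5/2)
3. 1340.782ms @ 4 + 1005.587ms (3)
4. 2346.369ms @ 7 + 335.196ms (1)
5. 2681.564ms @ 8 + 268.156ms (4/5)
6. 2949.721ms @ 44/5 + 536.313ms (8/5)
7. 3486.034ms @ 52/5 + 268.156ms (4/5)
8. 3754.19ms @ 56/5 + 268.156ms (4/5)
9. 4022.346ms @ 12 + 268.156ms (4/5)
10. 4290.503ms @ 64/5 + 268.156ms (4/5)
11. 4558.659ms @ 68/5 + 201.117ms (3/5)
12. 4759.777ms @ 71/5 + 67.039ms (1/5)
13. 4826.816ms @ 72/5 + 268.156ms (4/5)
14. 5094.972ms @ 76/5 + 268.156ms (4/5)

note 8 onset = 56/5b = 3754.19ms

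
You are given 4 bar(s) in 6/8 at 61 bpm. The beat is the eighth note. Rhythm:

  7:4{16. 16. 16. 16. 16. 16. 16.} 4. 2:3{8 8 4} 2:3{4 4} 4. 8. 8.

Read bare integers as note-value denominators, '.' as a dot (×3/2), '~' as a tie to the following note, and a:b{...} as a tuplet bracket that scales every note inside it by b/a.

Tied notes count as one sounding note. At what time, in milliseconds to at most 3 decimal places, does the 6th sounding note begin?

note 6 onset = 15/7b = 2107.728ms

1. 0.0ms @ 0 + 421.546ms (3/7)
2. 421.546ms @ 3/7 + 421.546ms (3/7)
3. 843.091ms @ 6/7 + 421.546ms (3/7)
4. 1264.637ms @ 9/7 + 421.546ms (3/7)
5. 1686.183ms @ 12/7 + 421.546ms (3/7)
6. 2107.728ms @ 15/7 + 421.546ms (3/7)
7. 2529.274ms @ 18/7 + 421.546ms (3/7)
8. 2950.82ms @ 3 + 2950.82ms (3)
9. 5901.639ms @ 6 + 1475.41ms (3/2)
10. 7377.049ms @ 15/2 + 1475.41ms (3/2)
11. 8852.459ms @ 9 + 2950.82ms (3)
12. 11803.279ms @ 12 + 2950.82ms (3)
13. 14754.098ms @ 15 + 2950.82ms (3)
14. 17704.918ms @ 18 + 2950.82ms (3)
15. 20655.738ms @ 21 + 1475.41ms (3/2)
16. 22131.148ms @ 45/2 + 1475.41ms (3/2)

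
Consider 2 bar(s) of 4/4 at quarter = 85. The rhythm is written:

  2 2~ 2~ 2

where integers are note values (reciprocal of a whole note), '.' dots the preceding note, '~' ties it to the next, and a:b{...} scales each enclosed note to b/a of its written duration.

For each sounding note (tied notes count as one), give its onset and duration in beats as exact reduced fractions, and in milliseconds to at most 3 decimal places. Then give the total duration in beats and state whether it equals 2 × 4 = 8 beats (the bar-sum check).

1) 0.0ms=0b +1411.765ms=2b
2) 1411.765ms=2b +4235.294ms=6b
Σ=8b of 8 (85bpm 4/4) — PASS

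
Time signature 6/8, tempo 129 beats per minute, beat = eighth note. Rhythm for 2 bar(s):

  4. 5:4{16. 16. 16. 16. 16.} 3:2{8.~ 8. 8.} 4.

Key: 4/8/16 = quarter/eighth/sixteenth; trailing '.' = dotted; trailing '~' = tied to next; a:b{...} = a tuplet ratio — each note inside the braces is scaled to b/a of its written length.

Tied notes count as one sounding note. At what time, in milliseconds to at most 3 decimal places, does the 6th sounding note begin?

note 6 onset = 27/5b = 2511.628ms

1. 0.0ms @ 0 + 1395.349ms (3)
2. 1395.349ms @ 3 + 279.07ms (3/5)
3. 1674.419ms @ 18/5 + 279.07ms (3/5)
4. 1953.488ms @ 21/5 + 279.07ms (3/5)
5. 2232.558ms @ 24/5 + 279.07ms (3/5)
6. 2511.628ms @ 27/5 + 279.07ms (3/5)
7. 2790.698ms @ 6 + 930.233ms (2)
8. 3720.93ms @ 8 + 465.116ms (1)
9. 4186.047ms @ 9 + 1395.349ms (3)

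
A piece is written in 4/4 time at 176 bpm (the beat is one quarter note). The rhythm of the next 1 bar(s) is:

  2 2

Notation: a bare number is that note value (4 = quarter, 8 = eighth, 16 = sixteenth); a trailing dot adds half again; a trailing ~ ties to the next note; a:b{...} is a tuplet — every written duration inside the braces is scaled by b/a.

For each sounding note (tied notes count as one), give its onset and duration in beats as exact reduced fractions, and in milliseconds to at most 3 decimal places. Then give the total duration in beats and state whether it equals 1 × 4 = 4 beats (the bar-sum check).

1) 0.0ms=0b +681.818ms=2b
2) 681.818ms=2b +681.818ms=2b
Σ=4b of 4 (176bpm 4/4) — PASS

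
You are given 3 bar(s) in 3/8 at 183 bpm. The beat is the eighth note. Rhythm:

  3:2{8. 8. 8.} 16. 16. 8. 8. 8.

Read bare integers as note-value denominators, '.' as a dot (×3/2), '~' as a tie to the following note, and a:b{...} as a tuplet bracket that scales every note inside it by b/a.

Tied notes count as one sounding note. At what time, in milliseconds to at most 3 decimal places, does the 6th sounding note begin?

note 6 onset = 9/2b = 1475.41ms

1. 0.0ms @ 0 + 327.869ms (1)
2. 327.869ms @ 1 + 327.869ms (1)
3. 655.738ms @ 2 + 327.869ms (1)
4. 983.607ms @ 3 + 245.902ms (3/4)
5. 1229.508ms @ 15/4 + 245.902ms (3/4)
6. 1475.41ms @ 9/2 + 491.803ms (3/2)
7. 1967.213ms @ 6 + 491.803ms (3/2)
8. 2459.016ms @ 15/2 + 491.803ms (3/2)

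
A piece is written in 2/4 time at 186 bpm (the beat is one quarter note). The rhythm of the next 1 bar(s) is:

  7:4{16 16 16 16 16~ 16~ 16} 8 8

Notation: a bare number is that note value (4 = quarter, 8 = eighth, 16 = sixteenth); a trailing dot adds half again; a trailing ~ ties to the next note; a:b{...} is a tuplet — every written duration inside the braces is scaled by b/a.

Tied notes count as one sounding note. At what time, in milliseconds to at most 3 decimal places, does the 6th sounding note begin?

1. 0.0ms @ 0 + 46.083ms (1/7)
2. 46.083ms @ 1/7 + 46.083ms (1/7)
3. 92.166ms @ 2/7 + 46.083ms (1/7)
4. 138.249ms @ 3/7 + 46.083ms (1/7)
5. 184.332ms @ 4/7 + 138.249ms (3/7)
6. 322.581ms @ 1 + 161.29ms (1/2)
7. 483.871ms @ 3/2 + 161.29ms (1/2)

note 6 onset = 1b = 322.581ms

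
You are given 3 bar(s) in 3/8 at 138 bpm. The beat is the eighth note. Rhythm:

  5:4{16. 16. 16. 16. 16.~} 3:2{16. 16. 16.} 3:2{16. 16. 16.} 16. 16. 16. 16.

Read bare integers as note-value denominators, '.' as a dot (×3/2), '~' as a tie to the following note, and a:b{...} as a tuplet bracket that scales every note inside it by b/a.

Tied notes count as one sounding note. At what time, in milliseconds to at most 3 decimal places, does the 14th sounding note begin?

note 14 onset = 33/4b = 3586.957ms

1. 0.0ms @ 0 + 260.87ms (3/5)
2. 260.87ms @ 3/5 + 260.87ms (3/5)
3. 521.739ms @ 6/5 + 260.87ms (3/5)
4. 782.609ms @ 9/5 + 260.87ms (3/5)
5. 1043.478ms @ 12/5 + 478.261ms (11/10)
6. 1521.739ms @ 7/2 + 217.391ms (1/2)
7. 1739.13ms @ 4 + 217.391ms (1/2)
8. 1956.522ms @ 9/2 + 217.391ms (1/2)
9. 2173.913ms @ 5 + 217.391ms (1/2)
10. 2391.304ms @ 11/2 + 217.391ms (1/2)
11. 2608.696ms @ 6 + 326.087ms (3/4)
12. 2934.783ms @ 27/4 + 326.087ms (3/4)
13. 3260.87ms @ 15/2 + 326.087ms (3/4)
14. 3586.957ms @ 33/4 + 326.087ms (3/4)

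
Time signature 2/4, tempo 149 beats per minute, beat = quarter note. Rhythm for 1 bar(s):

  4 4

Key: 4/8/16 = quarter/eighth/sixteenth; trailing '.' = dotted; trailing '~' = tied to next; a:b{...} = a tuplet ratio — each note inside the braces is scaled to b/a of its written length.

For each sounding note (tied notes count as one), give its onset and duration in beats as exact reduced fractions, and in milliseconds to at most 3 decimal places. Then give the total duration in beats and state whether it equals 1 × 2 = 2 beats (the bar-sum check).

1) 0.0ms=0b +402.685ms=1b
2) 402.685ms=1b +402.685ms=1b
Σ=2b of 2 (149bpm 2/4) — PASS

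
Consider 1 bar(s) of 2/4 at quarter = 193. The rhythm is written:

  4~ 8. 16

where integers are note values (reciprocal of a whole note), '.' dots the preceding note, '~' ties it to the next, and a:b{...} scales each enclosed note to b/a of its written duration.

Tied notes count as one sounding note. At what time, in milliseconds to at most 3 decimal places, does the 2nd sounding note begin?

1. 0.0ms @ 0 + 544.041ms (7/4)
2. 544.041ms @ 7/4 + 77.72ms (1/4)

note 2 onset = 7/4b = 544.041ms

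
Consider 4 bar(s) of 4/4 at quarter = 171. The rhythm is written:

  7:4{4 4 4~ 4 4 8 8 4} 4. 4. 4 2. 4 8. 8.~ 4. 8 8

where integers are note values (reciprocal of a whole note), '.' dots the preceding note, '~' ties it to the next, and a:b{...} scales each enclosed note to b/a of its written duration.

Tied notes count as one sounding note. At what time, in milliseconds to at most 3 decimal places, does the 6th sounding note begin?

1. 0.0ms @ 0 + 200.501ms (4/7)
2. 200.501ms @ 4/7 + 200.501ms (4/7)
3. 401.003ms @ 8/7 + 401.003ms (8/7)
4. 802.005ms @ 16/7 + 200.501ms (4/7)
5. 1002.506ms @ 20/7 + 100.251ms (2/7)
6. 1102.757ms @ 22/7 + 100.251ms (2/7)
7. 1203.008ms @ 24/7 + 200.501ms (4/7)
8. 1403.509ms @ 4 + 526.316ms (3/2)
9. 1929.825ms @ 11/2 + 526.316ms (3/2)
10. 2456.14ms @ 7 + 350.877ms (1)
11. 2807.018ms @ 8 + 1052.632ms (3)
12. 3859.649ms @ 11 + 350.877ms (1)
13. 4210.526ms @ 12 + 263.158ms (3/4)
14. 4473.684ms @ 51/4 + 789.474ms (9/4)
15. 5263.158ms @ 15 + 175.439ms (1/2)
16. 5438.596ms @ 31/2 + 175.439ms (1/2)

note 6 onset = 22/7b = 1102.757ms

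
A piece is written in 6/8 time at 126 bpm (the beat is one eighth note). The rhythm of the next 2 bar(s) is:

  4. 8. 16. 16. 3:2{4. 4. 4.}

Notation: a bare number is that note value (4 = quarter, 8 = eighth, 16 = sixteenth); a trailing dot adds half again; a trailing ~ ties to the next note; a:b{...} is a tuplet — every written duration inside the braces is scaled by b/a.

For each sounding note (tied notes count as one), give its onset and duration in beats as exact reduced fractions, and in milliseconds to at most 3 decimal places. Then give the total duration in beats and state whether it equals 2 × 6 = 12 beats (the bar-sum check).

1) 0.0ms=0b +1428.571ms=3b
2) 1428.571ms=3b +714.286ms=3/2b
3) 2142.857ms=9/2b +357.143ms=3/4b
4) 2500.0ms=21/4b +357.143ms=3/4b
5) 2857.143ms=6b +952.381ms=2b
6) 3809.524ms=8b +952.381ms=2b
7) 4761.905ms=10b +952.381ms=2b
Σ=12b of 12 (126bpm 6/8) — PASS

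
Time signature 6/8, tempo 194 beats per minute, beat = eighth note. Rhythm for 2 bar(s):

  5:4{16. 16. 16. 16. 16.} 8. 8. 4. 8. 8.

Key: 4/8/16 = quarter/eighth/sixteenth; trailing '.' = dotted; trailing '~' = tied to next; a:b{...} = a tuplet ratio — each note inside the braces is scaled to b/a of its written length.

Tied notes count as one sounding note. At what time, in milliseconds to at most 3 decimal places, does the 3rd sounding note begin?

note 3 onset = 6/5b = 371.134ms

1. 0.0ms @ 0 + 185.567ms (3/5)
2. 185.567ms @ 3/5 + 185.567ms (3/5)
3. 371.134ms @ 6/5 + 185.567ms (3/5)
4. 556.701ms @ 9/5 + 185.567ms (3/5)
5. 742.268ms @ 12/5 + 185.567ms (3/5)
6. 927.835ms @ 3 + 463.918ms (3/2)
7. 1391.753ms @ 9/2 + 463.918ms (3/2)
8. 1855.67ms @ 6 + 927.835ms (3)
9. 2783.505ms @ 9 + 463.918ms (3/2)
10. 3247.423ms @ 21/2 + 463.918ms (3/2)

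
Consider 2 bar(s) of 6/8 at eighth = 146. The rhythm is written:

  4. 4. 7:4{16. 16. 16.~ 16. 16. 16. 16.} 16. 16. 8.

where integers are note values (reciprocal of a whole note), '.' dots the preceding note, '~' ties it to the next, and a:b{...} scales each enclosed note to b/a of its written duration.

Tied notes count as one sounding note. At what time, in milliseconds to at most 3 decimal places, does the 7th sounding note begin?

1. 0.0ms @ 0 + 1232.877ms (3)
2. 1232.877ms @ 3 + 1232.877ms (3)
3. 2465.753ms @ 6 + 176.125ms (3/7)
4. 2641.879ms @ 45/7 + 176.125ms (3/7)
5. 2818.004ms @ 48/7 + 352.25ms (6/7)
6. 3170.254ms @ 54/7 + 176.125ms (3/7)
7. 3346.38ms @ 57/7 + 176.125ms (3/7)
8. 3522.505ms @ 60/7 + 176.125ms (3/7)
9. 3698.63ms @ 9 + 308.219ms (3/4)
10. 4006.849ms @ 39/4 + 308.219ms (3/4)
11. 4315.068ms @ 21/2 + 616.438ms (3/2)

note 7 onset = 57/7b = 3346.38ms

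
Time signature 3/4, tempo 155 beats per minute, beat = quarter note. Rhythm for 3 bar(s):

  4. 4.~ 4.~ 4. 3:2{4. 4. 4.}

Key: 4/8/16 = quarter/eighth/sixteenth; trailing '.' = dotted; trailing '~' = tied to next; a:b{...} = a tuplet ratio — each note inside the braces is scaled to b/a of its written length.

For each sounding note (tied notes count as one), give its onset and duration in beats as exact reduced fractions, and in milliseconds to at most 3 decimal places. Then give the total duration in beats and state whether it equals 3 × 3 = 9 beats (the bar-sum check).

1) 0.0ms=0b +580.645ms=3/2b
2) 580.645ms=3/2b +1741.935ms=9/2b
3) 2322.581ms=6b +387.097ms=1b
4) 2709.677ms=7b +387.097ms=1b
5) 3096.774ms=8b +387.097ms=1b
Σ=9b of 9 (155bpm 3/4) — PASS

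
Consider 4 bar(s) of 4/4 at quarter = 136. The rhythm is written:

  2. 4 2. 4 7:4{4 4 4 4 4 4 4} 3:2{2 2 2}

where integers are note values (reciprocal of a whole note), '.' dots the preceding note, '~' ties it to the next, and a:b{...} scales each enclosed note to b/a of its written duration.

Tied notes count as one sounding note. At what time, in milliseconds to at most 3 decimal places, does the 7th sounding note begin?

note 7 onset = 64/7b = 4033.613ms

1. 0.0ms @ 0 + 1323.529ms (3)
2. 1323.529ms @ 3 + 441.176ms (1)
3. 1764.706ms @ 4 + 1323.529ms (3)
4. 3088.235ms @ 7 + 441.176ms (1)
5. 3529.412ms @ 8 + 252.101ms (4/7)
6. 3781.513ms @ 60/7 + 252.101ms (4/7)
7. 4033.613ms @ 64/7 + 252.101ms (4/7)
8. 4285.714ms @ 68/7 + 252.101ms (4/7)
9. 4537.815ms @ 72/7 + 252.101ms (4/7)
10. 4789.916ms @ 76/7 + 252.101ms (4/7)
11. 5042.017ms @ 80/7 + 252.101ms (4/7)
12. 5294.118ms @ 12 + 588.235ms (4/3)
13. 5882.353ms @ 40/3 + 588.235ms (4/3)
14. 6470.588ms @ 44/3 + 588.235ms (4/3)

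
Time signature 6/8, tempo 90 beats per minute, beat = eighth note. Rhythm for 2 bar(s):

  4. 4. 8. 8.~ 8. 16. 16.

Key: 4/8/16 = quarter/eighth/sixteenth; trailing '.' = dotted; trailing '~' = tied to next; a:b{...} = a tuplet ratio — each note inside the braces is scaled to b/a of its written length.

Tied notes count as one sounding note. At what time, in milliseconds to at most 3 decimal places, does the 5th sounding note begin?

note 5 onset = 21/2b = 7000.0ms

1. 0.0ms @ 0 + 2000.0ms (3)
2. 2000.0ms @ 3 + 2000.0ms (3)
3. 4000.0ms @ 6 + 1000.0ms (3/2)
4. 5000.0ms @ 15/2 + 2000.0ms (3)
5. 7000.0ms @ 21/2 + 500.0ms (3/4)
6. 7500.0ms @ 45/4 + 500.0ms (3/4)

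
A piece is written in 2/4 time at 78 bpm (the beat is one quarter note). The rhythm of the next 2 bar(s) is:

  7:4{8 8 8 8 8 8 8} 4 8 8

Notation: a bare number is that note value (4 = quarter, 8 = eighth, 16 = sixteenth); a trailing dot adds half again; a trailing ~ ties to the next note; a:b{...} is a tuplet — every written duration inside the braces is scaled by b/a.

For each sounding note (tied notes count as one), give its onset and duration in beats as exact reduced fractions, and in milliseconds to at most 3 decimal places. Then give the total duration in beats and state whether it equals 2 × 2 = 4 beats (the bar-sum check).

1) 0.0ms=0b +219.78ms=2/7b
2) 219.78ms=2/7b +219.78ms=2/7b
3) 439.56ms=4/7b +219.78ms=2/7b
4) 659.341ms=6/7b +219.78ms=2/7b
5) 879.121ms=8/7b +219.78ms=2/7b
6) 1098.901ms=10/7b +219.78ms=2/7b
7) 1318.681ms=12/7b +219.78ms=2/7b
8) 1538.462ms=2b +769.231ms=1b
9) 2307.692ms=3b +384.615ms=1/2b
10) 2692.308ms=7/2b +384.615ms=1/2b
Σ=4b of 4 (78bpm 2/4) — PASS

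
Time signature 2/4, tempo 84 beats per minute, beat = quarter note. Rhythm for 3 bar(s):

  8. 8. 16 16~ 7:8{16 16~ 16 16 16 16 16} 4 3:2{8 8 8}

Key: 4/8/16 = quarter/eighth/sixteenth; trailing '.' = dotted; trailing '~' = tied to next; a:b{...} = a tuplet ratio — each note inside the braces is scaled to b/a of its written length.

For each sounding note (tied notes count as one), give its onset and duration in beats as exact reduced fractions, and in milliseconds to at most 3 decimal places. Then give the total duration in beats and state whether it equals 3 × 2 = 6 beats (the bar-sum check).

1) 0.0ms=0b +535.714ms=3/4b
2) 535.714ms=3/4b +535.714ms=3/4b
3) 1071.429ms=3/2b +178.571ms=1/4b
4) 1250.0ms=7/4b +382.653ms=15/28b
5) 1632.653ms=16/7b +408.163ms=4/7b
6) 2040.816ms=20/7b +204.082ms=2/7b
7) 2244.898ms=22/7b +204.082ms=2/7b
8) 2448.98ms=24/7b +204.082ms=2/7b
9) 2653.061ms=26/7b +204.082ms=2/7b
10) 2857.143ms=4b +714.286ms=1b
11) 3571.429ms=5b +238.095ms=1/3b
12) 3809.524ms=16/3b +238.095ms=1/3b
13) 4047.619ms=17/3b +238.095ms=1/3b
Σ=6b of 6 (84bpm 2/4) — PASS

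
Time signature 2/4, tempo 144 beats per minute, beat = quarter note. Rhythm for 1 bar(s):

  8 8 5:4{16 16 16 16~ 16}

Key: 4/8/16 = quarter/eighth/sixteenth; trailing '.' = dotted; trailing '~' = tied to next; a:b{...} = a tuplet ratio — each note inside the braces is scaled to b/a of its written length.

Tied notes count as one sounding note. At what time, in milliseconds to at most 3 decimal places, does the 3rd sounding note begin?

1. 0.0ms @ 0 + 208.333ms (1/2)
2. 208.333ms @ 1/2 + 208.333ms (1/2)
3. 416.667ms @ 1 + 83.333ms (1/5)
4. 500.0ms @ 6/5 + 83.333ms (1/5)
5. 583.333ms @ 7/5 + 83.333ms (1/5)
6. 666.667ms @ 8/5 + 166.667ms (2/5)

note 3 onset = 1b = 416.667ms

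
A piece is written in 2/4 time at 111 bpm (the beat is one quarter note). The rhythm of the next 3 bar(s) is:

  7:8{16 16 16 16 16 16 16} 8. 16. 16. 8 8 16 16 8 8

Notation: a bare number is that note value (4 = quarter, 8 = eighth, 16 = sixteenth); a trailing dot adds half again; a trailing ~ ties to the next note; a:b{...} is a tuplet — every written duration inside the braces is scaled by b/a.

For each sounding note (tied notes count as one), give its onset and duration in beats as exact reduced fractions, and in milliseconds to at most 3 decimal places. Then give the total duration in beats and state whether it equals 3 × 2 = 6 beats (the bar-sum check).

1) 0.0ms=0b +154.44ms=2/7b
2) 154.44ms=2/7b +154.44ms=2/7b
3) 308.88ms=4/7b +154.44ms=2/7b
4) 463.32ms=6/7b +154.44ms=2/7b
5) 617.761ms=8/7b +154.44ms=2/7b
6) 772.201ms=10/7b +154.44ms=2/7b
7) 926.641ms=12/7b +154.44ms=2/7b
8) 1081.081ms=2b +405.405ms=3/4b
9) 1486.486ms=11/4b +202.703ms=3/8b
10) 1689.189ms=25/8b +202.703ms=3/8b
11) 1891.892ms=7/2b +270.27ms=1/2b
12) 2162.162ms=4b +270.27ms=1/2b
13) 2432.432ms=9/2b +135.135ms=1/4b
14) 2567.568ms=19/4b +135.135ms=1/4b
15) 2702.703ms=5b +270.27ms=1/2b
16) 2972.973ms=11/2b +270.27ms=1/2b
Σ=6b of 6 (111bpm 2/4) — PASS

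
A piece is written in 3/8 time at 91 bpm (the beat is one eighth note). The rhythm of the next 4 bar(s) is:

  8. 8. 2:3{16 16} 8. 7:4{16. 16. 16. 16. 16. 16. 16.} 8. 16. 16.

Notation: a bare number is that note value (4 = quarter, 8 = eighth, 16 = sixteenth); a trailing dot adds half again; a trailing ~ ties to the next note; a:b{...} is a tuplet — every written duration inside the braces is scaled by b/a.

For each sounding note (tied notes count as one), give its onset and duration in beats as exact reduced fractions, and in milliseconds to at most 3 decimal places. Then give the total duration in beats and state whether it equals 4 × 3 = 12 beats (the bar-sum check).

1) 0.0ms=0b +989.011ms=3/2b
2) 989.011ms=3/2b +989.011ms=3/2b
3) 1978.022ms=3b +494.505ms=3/4b
4) 2472.527ms=15/4b +494.505ms=3/4b
5) 2967.033ms=9/2b +989.011ms=3/2b
6) 3956.044ms=6b +282.575ms=3/7b
7) 4238.619ms=45/7b +282.575ms=3/7b
8) 4521.193ms=48/7b +282.575ms=3/7b
9) 4803.768ms=51/7b +282.575ms=3/7b
10) 5086.342ms=54/7b +282.575ms=3/7b
11) 5368.917ms=57/7b +282.575ms=3/7b
12) 5651.491ms=60/7b +282.575ms=3/7b
13) 5934.066ms=9b +989.011ms=3/2b
14) 6923.077ms=21/2b +494.505ms=3/4b
15) 7417.582ms=45/4b +494.505ms=3/4b
Σ=12b of 12 (91bpm 3/8) — PASS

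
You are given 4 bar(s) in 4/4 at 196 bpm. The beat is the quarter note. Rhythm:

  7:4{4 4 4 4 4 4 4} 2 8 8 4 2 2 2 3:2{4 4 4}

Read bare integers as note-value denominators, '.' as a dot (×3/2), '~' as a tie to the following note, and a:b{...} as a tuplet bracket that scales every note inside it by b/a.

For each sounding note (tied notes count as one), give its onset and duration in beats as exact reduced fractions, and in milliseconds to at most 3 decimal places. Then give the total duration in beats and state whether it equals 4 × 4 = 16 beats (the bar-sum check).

1) 0.0ms=0b +174.927ms=4/7b
2) 174.927ms=4/7b +174.927ms=4/7b
3) 349.854ms=8/7b +174.927ms=4/7b
4) 524.781ms=12/7b +174.927ms=4/7b
5) 699.708ms=16/7b +174.927ms=4/7b
6) 874.636ms=20/7b +174.927ms=4/7b
7) 1049.563ms=24/7b +174.927ms=4/7b
8) 1224.49ms=4b +612.245ms=2b
9) 1836.735ms=6b +153.061ms=1/2b
10) 1989.796ms=13/2b +153.061ms=1/2b
11) 2142.857ms=7b +306.122ms=1b
12) 2448.98ms=8b +612.245ms=2b
13) 3061.224ms=10b +612.245ms=2b
14) 3673.469ms=12b +612.245ms=2b
15) 4285.714ms=14b +204.082ms=2/3b
16) 4489.796ms=44/3b +204.082ms=2/3b
17) 4693.878ms=46/3b +204.082ms=2/3b
Σ=16b of 16 (196bpm 4/4) — PASS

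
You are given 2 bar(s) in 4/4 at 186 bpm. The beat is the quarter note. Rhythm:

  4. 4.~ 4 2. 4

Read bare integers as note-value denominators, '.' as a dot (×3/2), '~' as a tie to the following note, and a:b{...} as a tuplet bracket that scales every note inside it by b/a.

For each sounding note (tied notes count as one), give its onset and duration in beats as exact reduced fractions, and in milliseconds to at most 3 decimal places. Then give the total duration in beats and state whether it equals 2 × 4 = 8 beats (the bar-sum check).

1) 0.0ms=0b +483.871ms=3/2b
2) 483.871ms=3/2b +806.452ms=5/2b
3) 1290.323ms=4b +967.742ms=3b
4) 2258.065ms=7b +322.581ms=1b
Σ=8b of 8 (186bpm 4/4) — PASS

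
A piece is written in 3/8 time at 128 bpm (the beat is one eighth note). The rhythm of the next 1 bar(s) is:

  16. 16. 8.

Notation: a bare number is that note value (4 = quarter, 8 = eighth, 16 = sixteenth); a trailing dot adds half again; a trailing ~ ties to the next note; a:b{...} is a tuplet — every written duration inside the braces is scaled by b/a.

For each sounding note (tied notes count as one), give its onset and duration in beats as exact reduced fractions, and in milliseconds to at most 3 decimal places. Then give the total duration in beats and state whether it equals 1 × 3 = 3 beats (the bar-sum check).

1) 0.0ms=0b +351.562ms=3/4b
2) 351.562ms=3/4b +351.562ms=3/4b
3) 703.125ms=3/2b +703.125ms=3/2b
Σ=3b of 3 (128bpm 3/8) — PASS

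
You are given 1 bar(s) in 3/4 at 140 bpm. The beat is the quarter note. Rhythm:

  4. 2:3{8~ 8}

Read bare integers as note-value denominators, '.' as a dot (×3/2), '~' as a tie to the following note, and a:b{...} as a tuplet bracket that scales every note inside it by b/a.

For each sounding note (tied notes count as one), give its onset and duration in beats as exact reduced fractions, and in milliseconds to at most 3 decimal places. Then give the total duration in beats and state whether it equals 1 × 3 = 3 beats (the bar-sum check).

1) 0.0ms=0b +642.857ms=3/2b
2) 642.857ms=3/2b +642.857ms=3/2b
Σ=3b of 3 (140bpm 3/4) — PASS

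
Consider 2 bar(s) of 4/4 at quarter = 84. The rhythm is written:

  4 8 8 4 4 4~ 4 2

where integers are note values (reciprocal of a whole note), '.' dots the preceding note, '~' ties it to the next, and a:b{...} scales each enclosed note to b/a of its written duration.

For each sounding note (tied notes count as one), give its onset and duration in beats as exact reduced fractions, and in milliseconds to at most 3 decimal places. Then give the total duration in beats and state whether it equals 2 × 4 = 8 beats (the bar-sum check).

1) 0.0ms=0b +714.286ms=1b
2) 714.286ms=1b +357.143ms=1/2b
3) 1071.429ms=3/2b +357.143ms=1/2b
4) 1428.571ms=2b +714.286ms=1b
5) 2142.857ms=3b +714.286ms=1b
6) 2857.143ms=4b +1428.571ms=2b
7) 4285.714ms=6b +1428.571ms=2b
Σ=8b of 8 (84bpm 4/4) — PASS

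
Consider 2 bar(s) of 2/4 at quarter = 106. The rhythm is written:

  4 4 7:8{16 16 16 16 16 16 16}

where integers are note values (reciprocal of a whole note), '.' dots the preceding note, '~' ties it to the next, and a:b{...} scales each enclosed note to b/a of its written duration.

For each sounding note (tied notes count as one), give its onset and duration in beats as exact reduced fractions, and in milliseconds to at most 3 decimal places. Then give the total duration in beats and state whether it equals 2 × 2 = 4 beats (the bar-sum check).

1) 0.0ms=0b +566.038ms=1b
2) 566.038ms=1b +566.038ms=1b
3) 1132.075ms=2b +161.725ms=2/7b
4) 1293.801ms=16/7b +161.725ms=2/7b
5) 1455.526ms=18/7b +161.725ms=2/7b
6) 1617.251ms=20/7b +161.725ms=2/7b
7) 1778.976ms=22/7b +161.725ms=2/7b
8) 1940.701ms=24/7b +161.725ms=2/7b
9) 2102.426ms=26/7b +161.725ms=2/7b
Σ=4b of 4 (106bpm 2/4) — PASS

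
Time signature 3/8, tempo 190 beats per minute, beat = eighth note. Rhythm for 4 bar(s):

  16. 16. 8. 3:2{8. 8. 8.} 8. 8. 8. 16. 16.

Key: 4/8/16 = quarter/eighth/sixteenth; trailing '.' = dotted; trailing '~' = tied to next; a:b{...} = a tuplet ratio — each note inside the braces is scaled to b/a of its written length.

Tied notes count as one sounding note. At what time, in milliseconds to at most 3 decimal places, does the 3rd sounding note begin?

note 3 onset = 3/2b = 473.684ms

1. 0.0ms @ 0 + 236.842ms (3/4)
2. 236.842ms @ 3/4 + 236.842ms (3/4)
3. 473.684ms @ 3/2 + 473.684ms (3/2)
4. 947.368ms @ 3 + 315.789ms (1)
5. 1263.158ms @ 4 + 315.789ms (1)
6. 1578.947ms @ 5 + 315.789ms (1)
7. 1894.737ms @ 6 + 473.684ms (3/2)
8. 2368.421ms @ 15/2 + 473.684ms (3/2)
9. 2842.105ms @ 9 + 473.684ms (3/2)
10. 3315.789ms @ 21/2 + 236.842ms (3/4)
11. 3552.632ms @ 45/4 + 236.842ms (3/4)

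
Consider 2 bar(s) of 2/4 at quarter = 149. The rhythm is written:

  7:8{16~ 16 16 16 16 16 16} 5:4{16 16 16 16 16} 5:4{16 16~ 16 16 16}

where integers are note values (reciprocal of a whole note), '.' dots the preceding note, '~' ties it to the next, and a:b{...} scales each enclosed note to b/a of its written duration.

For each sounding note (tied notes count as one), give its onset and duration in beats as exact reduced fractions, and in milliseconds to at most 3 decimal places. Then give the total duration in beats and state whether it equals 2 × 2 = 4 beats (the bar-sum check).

1) 0.0ms=0b +230.105ms=4/7b
2) 230.105ms=4/7b +115.053ms=2/7b
3) 345.158ms=6/7b +115.053ms=2/7b
4) 460.211ms=8/7b +115.053ms=2/7b
5) 575.264ms=10/7b +115.053ms=2/7b
6) 690.316ms=12/7b +115.053ms=2/7b
7) 805.369ms=2b +80.537ms=1/5b
8) 885.906ms=11/5b +80.537ms=1/5b
9) 966.443ms=12/5b +80.537ms=1/5b
10) 1046.98ms=13/5b +80.537ms=1/5b
11) 1127.517ms=14/5b +80.537ms=1/5b
12) 1208.054ms=3b +80.537ms=1/5b
13) 1288.591ms=16/5b +161.074ms=2/5b
14) 1449.664ms=18/5b +80.537ms=1/5b
15) 1530.201ms=19/5b +80.537ms=1/5b
Σ=4b of 4 (149bpm 2/4) — PASS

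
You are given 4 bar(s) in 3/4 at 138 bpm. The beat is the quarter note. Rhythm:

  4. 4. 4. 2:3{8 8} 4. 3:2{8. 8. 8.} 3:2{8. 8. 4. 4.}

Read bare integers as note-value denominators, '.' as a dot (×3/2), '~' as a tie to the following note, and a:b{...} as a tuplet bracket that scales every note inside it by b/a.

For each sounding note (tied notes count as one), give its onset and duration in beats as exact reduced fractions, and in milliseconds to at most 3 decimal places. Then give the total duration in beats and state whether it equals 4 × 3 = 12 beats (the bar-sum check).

1) 0.0ms=0b +652.174ms=3/2b
2) 652.174ms=3/2b +652.174ms=3/2b
3) 1304.348ms=3b +652.174ms=3/2b
4) 1956.522ms=9/2b +326.087ms=3/4b
5) 2282.609ms=21/4b +326.087ms=3/4b
6) 2608.696ms=6b +652.174ms=3/2b
7) 3260.87ms=15/2b +217.391ms=1/2b
8) 3478.261ms=8b +217.391ms=1/2b
9) 3695.652ms=17/2b +217.391ms=1/2b
10) 3913.043ms=9b +217.391ms=1/2b
11) 4130.435ms=19/2b +217.391ms=1/2b
12) 4347.826ms=10b +434.783ms=1b
13) 4782.609ms=11b +434.783ms=1b
Σ=12b of 12 (138bpm 3/4) — PASS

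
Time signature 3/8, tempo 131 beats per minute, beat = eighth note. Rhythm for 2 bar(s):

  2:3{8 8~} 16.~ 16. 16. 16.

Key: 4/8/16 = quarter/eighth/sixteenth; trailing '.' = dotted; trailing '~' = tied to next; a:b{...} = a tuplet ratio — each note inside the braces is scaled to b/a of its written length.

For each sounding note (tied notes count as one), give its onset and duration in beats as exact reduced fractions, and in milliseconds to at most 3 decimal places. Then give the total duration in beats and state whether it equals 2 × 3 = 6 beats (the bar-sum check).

1) 0.0ms=0b +687.023ms=3/2b
2) 687.023ms=3/2b +1374.046ms=3b
3) 2061.069ms=9/2b +343.511ms=3/4b
4) 2404.58ms=21/4b +343.511ms=3/4b
Σ=6b of 6 (131bpm 3/8) — PASS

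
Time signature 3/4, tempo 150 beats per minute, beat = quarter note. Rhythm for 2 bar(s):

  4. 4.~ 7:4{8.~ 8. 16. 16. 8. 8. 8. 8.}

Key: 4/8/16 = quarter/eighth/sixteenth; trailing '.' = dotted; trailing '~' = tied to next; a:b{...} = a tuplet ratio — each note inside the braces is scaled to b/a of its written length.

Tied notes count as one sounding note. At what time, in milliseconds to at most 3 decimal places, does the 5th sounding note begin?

note 5 onset = 30/7b = 1714.286ms

1. 0.0ms @ 0 + 600.0ms (3/2)
2. 600.0ms @ 3/2 + 942.857ms (33/14)
3. 1542.857ms @ 27/7 + 85.714ms (3/14)
4. 1628.571ms @ 57/14 + 85.714ms (3/14)
5. 1714.286ms @ 30/7 + 171.429ms (3/7)
6. 1885.714ms @ 33/7 + 171.429ms (3/7)
7. 2057.143ms @ 36/7 + 171.429ms (3/7)
8. 2228.571ms @ 39/7 + 171.429ms (3/7)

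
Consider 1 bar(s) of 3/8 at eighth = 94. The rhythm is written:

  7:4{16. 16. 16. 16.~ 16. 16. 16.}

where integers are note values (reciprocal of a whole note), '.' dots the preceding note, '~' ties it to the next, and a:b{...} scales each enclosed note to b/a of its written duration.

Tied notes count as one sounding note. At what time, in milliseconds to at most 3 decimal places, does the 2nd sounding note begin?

1. 0.0ms @ 0 + 273.556ms (3/7)
2. 273.556ms @ 3/7 + 273.556ms (3/7)
3. 547.112ms @ 6/7 + 273.556ms (3/7)
4. 820.669ms @ 9/7 + 547.112ms (6/7)
5. 1367.781ms @ 15/7 + 273.556ms (3/7)
6. 1641.337ms @ 18/7 + 273.556ms (3/7)

note 2 onset = 3/7b = 273.556ms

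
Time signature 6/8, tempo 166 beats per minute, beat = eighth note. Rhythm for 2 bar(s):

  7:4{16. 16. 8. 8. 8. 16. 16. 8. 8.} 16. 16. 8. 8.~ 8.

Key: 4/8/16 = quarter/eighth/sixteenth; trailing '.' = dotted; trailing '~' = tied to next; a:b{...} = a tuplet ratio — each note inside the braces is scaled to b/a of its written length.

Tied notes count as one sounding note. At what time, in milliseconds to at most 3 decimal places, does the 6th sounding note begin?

note 6 onset = 24/7b = 1239.243ms

1. 0.0ms @ 0 + 154.905ms (3/7)
2. 154.905ms @ 3/7 + 154.905ms (3/7)
3. 309.811ms @ 6/7 + 309.811ms (6/7)
4. 619.621ms @ 12/7 + 309.811ms (6/7)
5. 929.432ms @ 18/7 + 309.811ms (6/7)
6. 1239.243ms @ 24/7 + 154.905ms (3/7)
7. 1394.148ms @ 27/7 + 154.905ms (3/7)
8. 1549.053ms @ 30/7 + 309.811ms (6/7)
9. 1858.864ms @ 36/7 + 309.811ms (6/7)
10. 2168.675ms @ 6 + 271.084ms (3/4)
11. 2439.759ms @ 27/4 + 271.084ms (3/4)
12. 2710.843ms @ 15/2 + 542.169ms (3/2)
13. 3253.012ms @ 9 + 1084.337ms (3)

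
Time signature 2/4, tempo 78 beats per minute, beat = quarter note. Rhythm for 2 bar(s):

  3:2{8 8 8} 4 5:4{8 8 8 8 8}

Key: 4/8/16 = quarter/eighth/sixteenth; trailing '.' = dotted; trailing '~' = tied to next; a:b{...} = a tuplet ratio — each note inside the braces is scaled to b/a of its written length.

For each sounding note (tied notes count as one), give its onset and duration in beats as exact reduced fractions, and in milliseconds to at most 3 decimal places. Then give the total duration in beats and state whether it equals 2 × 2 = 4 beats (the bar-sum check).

1) 0.0ms=0b +256.41ms=1/3b
2) 256.41ms=1/3b +256.41ms=1/3b
3) 512.821ms=2/3b +256.41ms=1/3b
4) 769.231ms=1b +769.231ms=1b
5) 1538.462ms=2b +307.692ms=2/5b
6) 1846.154ms=12/5b +307.692ms=2/5b
7) 2153.846ms=14/5b +307.692ms=2/5b
8) 2461.538ms=16/5b +307.692ms=2/5b
9) 2769.231ms=18/5b +307.692ms=2/5b
Σ=4b of 4 (78bpm 2/4) — PASS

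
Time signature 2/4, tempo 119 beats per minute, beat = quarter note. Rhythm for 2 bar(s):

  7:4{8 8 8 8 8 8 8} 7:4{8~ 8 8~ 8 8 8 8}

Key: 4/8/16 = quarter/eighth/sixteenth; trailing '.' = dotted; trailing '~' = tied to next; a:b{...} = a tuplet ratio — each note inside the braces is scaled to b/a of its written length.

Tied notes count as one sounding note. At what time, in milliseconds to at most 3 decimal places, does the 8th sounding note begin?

1. 0.0ms @ 0 + 144.058ms (2/7)
2. 144.058ms @ 2/7 + 144.058ms (2/7)
3. 288.115ms @ 4/7 + 144.058ms (2/7)
4. 432.173ms @ 6/7 + 144.058ms (2/7)
5. 576.23ms @ 8/7 + 144.058ms (2/7)
6. 720.288ms @ 10/7 + 144.058ms (2/7)
7. 864.346ms @ 12/7 + 144.058ms (2/7)
8. 1008.403ms @ 2 + 288.115ms (4/7)
9. 1296.519ms @ 18/7 + 288.115ms (4/7)
10. 1584.634ms @ 22/7 + 144.058ms (2/7)
11. 1728.691ms @ 24/7 + 144.058ms (2/7)
12. 1872.749ms @ 26/7 + 144.058ms (2/7)

note 8 onset = 2b = 1008.403ms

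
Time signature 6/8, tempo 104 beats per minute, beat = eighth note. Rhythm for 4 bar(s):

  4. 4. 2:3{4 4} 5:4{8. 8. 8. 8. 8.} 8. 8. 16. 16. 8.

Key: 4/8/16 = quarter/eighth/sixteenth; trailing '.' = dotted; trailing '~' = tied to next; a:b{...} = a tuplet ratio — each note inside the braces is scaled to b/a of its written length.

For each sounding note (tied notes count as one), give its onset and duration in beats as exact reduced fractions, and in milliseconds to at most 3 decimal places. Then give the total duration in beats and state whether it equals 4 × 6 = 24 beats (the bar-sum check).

1) 0.0ms=0b +1730.769ms=3b
2) 1730.769ms=3b +1730.769ms=3b
3) 3461.538ms=6b +1730.769ms=3b
4) 5192.308ms=9b +1730.769ms=3b
5) 6923.077ms=12b +692.308ms=6/5b
6) 7615.385ms=66/5b +692.308ms=6/5b
7) 8307.692ms=72/5b +692.308ms=6/5b
8) 9000.0ms=78/5b +692.308ms=6/5b
9) 9692.308ms=84/5b +692.308ms=6/5b
10) 10384.615ms=18b +865.385ms=3/2b
11) 11250.0ms=39/2b +865.385ms=3/2b
12) 12115.385ms=21b +432.692ms=3/4b
13) 12548.077ms=87/4b +432.692ms=3/4b
14) 12980.769ms=45/2b +865.385ms=3/2b
Σ=24b of 24 (104bpm 6/8) — PASS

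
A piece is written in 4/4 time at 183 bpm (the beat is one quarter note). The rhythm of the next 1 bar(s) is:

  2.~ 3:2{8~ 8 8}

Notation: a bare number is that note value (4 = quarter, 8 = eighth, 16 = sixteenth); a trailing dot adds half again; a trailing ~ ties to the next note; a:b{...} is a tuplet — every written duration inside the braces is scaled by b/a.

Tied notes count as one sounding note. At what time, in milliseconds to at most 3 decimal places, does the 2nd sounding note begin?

note 2 onset = 11/3b = 1202.186ms

1. 0.0ms @ 0 + 1202.186ms (11/3)
2. 1202.186ms @ 11/3 + 109.29ms (1/3)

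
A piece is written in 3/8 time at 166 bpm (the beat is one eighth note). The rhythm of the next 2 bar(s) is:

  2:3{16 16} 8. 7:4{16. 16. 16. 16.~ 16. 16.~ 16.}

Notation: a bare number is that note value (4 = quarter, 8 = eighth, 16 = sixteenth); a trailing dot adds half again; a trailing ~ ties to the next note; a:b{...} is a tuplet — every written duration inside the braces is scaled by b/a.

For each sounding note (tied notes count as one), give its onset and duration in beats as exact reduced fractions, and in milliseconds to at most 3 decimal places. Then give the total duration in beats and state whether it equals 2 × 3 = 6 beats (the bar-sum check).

1) 0.0ms=0b +271.084ms=3/4b
2) 271.084ms=3/4b +271.084ms=3/4b
3) 542.169ms=3/2b +542.169ms=3/2b
4) 1084.337ms=3b +154.905ms=3/7b
5) 1239.243ms=24/7b +154.905ms=3/7b
6) 1394.148ms=27/7b +154.905ms=3/7b
7) 1549.053ms=30/7b +309.811ms=6/7b
8) 1858.864ms=36/7b +309.811ms=6/7b
Σ=6b of 6 (166bpm 3/8) — PASS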